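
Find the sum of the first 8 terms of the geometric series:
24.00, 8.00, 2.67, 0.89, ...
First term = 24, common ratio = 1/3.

Sₙ = a(1 - rⁿ) / (1 - r)
S_8 = 24(1 - (1/3)^8) / (1 - (1/3))
S_8 = 24(1 - (1/6561)) / (2/3)
S_8 = 26240/729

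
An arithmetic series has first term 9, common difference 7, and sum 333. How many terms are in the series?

Using S = n/2 × [2a + (n-1)d]
333 = n/2 × [2(9) + (n-1)(7)]
333 = n/2 × [18 + 7n - 7]
666 = n × [11 + 7n]
7n² + (11)n - 666 = 0
Discriminant: Δ = (11)² - 4(7)(-666) = 121 + 18648 = 18769
√Δ = 137
n = [-(11) + √Δ] / (2·7) = (-11 + 137) / 14 = 126 / 14 = 9
(The negative root is discarded since n must be a positive integer.)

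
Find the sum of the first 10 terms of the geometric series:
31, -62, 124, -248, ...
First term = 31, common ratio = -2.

Sₙ = a(1 - rⁿ) / (1 - r)
S_10 = 31(1 - (-2)^10) / (1 - (-2))
S_10 = 31(1 - 1024) / (3)
S_10 = -10571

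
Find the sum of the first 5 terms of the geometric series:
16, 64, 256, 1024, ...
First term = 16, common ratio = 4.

Sₙ = a(1 - rⁿ) / (1 - r)
S_5 = 16(1 - 4^5) / (1 - 4)
S_5 = 16(1 - 1024) / (-3)
S_5 = 5456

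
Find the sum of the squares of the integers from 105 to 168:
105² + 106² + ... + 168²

Use ∑_{k=1}^{n} k² = n(n+1)(2n+1)/6, then subtract the first 104 terms.
∑_{k=1}^{168} k² = 168×169×337/6 = 1594684
∑_{k=1}^{104} k² = 104×105×209/6 = 380380
∑_{k=105}^{168} k² = 1594684 - 380380 = 1214304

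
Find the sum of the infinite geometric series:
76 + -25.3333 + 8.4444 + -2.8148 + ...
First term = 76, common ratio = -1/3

For |r| < 1, S = a / (1 - r)
S = 76 / (1 - (-1/3))
S = 76 / (4/3)
S = 57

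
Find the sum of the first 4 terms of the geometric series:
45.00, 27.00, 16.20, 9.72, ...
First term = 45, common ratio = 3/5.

Sₙ = a(1 - rⁿ) / (1 - r)
S_4 = 45(1 - (3/5)^4) / (1 - (3/5))
S_4 = 45(1 - (81/625)) / (2/5)
S_4 = 2448/25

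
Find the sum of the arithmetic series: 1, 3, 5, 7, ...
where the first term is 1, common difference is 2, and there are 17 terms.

Sₙ = n/2 × (first + last)
Last term = a + (n-1)d = 1 + (17-1)×2 = 33
S_17 = 17/2 × (1 + 33)
S_17 = 17/2 × 34 = 289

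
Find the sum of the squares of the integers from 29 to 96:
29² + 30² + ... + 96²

Use ∑_{k=1}^{n} k² = n(n+1)(2n+1)/6, then subtract the first 28 terms.
∑_{k=1}^{96} k² = 96×97×193/6 = 299536
∑_{k=1}^{28} k² = 28×29×57/6 = 7714
∑_{k=29}^{96} k² = 299536 - 7714 = 291822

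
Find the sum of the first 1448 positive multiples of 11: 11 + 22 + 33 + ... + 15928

Factor out 11: = 11(1 + 2 + ... + 1448) = 11 × n(n+1)/2
= 11 × 1448×1449/2
= 11 × 1049076
= 11539836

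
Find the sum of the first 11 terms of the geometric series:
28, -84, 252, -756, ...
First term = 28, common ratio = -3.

Sₙ = a(1 - rⁿ) / (1 - r)
S_11 = 28(1 - (-3)^11) / (1 - (-3))
S_11 = 28(1 - (-177147)) / (4)
S_11 = 1240036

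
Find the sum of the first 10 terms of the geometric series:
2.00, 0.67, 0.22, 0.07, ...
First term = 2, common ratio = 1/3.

Sₙ = a(1 - rⁿ) / (1 - r)
S_10 = 2(1 - (1/3)^10) / (1 - (1/3))
S_10 = 2(1 - (1/59049)) / (2/3)
S_10 = 59048/19683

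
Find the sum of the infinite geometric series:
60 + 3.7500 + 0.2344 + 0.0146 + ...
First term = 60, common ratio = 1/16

For |r| < 1, S = a / (1 - r)
S = 60 / (1 - (1/16))
S = 60 / (15/16)
S = 64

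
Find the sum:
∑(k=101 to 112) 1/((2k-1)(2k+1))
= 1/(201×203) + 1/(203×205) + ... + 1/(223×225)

Partial fractions: 1/((2k-1)(2k+1)) = (1/2)[1/(2k-1) - 1/(2k+1)]
The series telescopes:
= (1/2)[1/201 - 1/225]
= 4/15075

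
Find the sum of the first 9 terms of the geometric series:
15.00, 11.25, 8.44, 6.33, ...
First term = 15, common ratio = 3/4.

Sₙ = a(1 - rⁿ) / (1 - r)
S_9 = 15(1 - (3/4)^9) / (1 - (3/4))
S_9 = 15(1 - (19683/262144)) / (1/4)
S_9 = 3636915/65536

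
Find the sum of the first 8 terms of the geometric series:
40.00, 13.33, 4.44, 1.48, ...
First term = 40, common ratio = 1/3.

Sₙ = a(1 - rⁿ) / (1 - r)
S_8 = 40(1 - (1/3)^8) / (1 - (1/3))
S_8 = 40(1 - (1/6561)) / (2/3)
S_8 = 131200/2187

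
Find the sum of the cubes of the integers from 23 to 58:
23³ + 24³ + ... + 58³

Use ∑_{k=1}^{n} k³ = [n(n+1)/2]², then subtract the first 22 terms.
∑_{k=1}^{58} k³ = [58×59/2]² = 1711² = 2927521
∑_{k=1}^{22} k³ = [22×23/2]² = 253² = 64009
∑_{k=23}^{58} k³ = 2927521 - 64009 = 2863512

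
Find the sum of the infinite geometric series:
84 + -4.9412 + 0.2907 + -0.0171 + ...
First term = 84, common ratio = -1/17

For |r| < 1, S = a / (1 - r)
S = 84 / (1 - (-1/17))
S = 84 / (18/17)
S = 238/3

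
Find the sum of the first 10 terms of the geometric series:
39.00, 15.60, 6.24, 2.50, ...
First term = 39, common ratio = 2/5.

Sₙ = a(1 - rⁿ) / (1 - r)
S_10 = 39(1 - (2/5)^10) / (1 - (2/5))
S_10 = 39(1 - (1024/9765625)) / (3/5)
S_10 = 126939813/1953125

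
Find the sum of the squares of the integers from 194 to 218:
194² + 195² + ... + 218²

Use ∑_{k=1}^{n} k² = n(n+1)(2n+1)/6, then subtract the first 193 terms.
∑_{k=1}^{218} k² = 218×219×437/6 = 3477209
∑_{k=1}^{193} k² = 193×194×387/6 = 2415009
∑_{k=194}^{218} k² = 3477209 - 2415009 = 1062200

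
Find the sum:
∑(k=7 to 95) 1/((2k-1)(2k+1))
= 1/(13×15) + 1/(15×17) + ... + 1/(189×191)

Partial fractions: 1/((2k-1)(2k+1)) = (1/2)[1/(2k-1) - 1/(2k+1)]
The series telescopes:
= (1/2)[1/13 - 1/191]
= 89/2483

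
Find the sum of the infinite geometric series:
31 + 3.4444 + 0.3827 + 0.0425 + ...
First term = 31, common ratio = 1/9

For |r| < 1, S = a / (1 - r)
S = 31 / (1 - (1/9))
S = 31 / (8/9)
S = 279/8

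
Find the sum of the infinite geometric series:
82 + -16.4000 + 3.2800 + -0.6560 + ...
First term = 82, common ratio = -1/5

For |r| < 1, S = a / (1 - r)
S = 82 / (1 - (-1/5))
S = 82 / (6/5)
S = 205/3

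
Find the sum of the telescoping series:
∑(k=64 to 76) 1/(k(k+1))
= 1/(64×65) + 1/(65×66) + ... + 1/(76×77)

Partial fractions: 1/(k(k+1)) = 1/k - 1/(k+1)
The series telescopes:
= (1/64 - 1/65) + (1/65 - 1/66) + ... + (1/76 - 1/77)
= 1/64 - 1/77
= 13/4928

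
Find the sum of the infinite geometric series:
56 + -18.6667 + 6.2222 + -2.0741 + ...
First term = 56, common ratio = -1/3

For |r| < 1, S = a / (1 - r)
S = 56 / (1 - (-1/3))
S = 56 / (4/3)
S = 42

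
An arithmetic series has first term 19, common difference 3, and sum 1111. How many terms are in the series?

Using S = n/2 × [2a + (n-1)d]
1111 = n/2 × [2(19) + (n-1)(3)]
1111 = n/2 × [38 + 3n - 3]
2222 = n × [35 + 3n]
3n² + (35)n - 2222 = 0
Discriminant: Δ = (35)² - 4(3)(-2222) = 1225 + 26664 = 27889
√Δ = 167
n = [-(35) + √Δ] / (2·3) = (-35 + 167) / 6 = 132 / 6 = 22
(The negative root is discarded since n must be a positive integer.)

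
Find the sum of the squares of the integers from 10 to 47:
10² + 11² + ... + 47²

Use ∑_{k=1}^{n} k² = n(n+1)(2n+1)/6, then subtract the first 9 terms.
∑_{k=1}^{47} k² = 47×48×95/6 = 35720
∑_{k=1}^{9} k² = 9×10×19/6 = 285
∑_{k=10}^{47} k² = 35720 - 285 = 35435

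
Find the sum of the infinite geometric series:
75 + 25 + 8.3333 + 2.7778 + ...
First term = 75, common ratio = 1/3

For |r| < 1, S = a / (1 - r)
S = 75 / (1 - (1/3))
S = 75 / (2/3)
S = 225/2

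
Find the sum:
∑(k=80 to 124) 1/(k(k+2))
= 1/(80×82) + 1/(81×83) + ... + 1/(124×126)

Partial fractions: 1/(k(k+2)) = (1/2)[1/k - 1/(k+2)]
Telescoping leaves the first two and last two terms:
= (1/2)[1/80 + 1/81 - 1/125 - 1/126]
= 10103/2268000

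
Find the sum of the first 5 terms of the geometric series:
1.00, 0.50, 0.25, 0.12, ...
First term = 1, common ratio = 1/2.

Sₙ = a(1 - rⁿ) / (1 - r)
S_5 = 1(1 - (1/2)^5) / (1 - (1/2))
S_5 = 1(1 - (1/32)) / (1/2)
S_5 = 31/16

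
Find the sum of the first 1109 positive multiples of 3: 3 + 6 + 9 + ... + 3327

Factor out 3: = 3(1 + 2 + ... + 1109) = 3 × n(n+1)/2
= 3 × 1109×1110/2
= 3 × 615495
= 1846485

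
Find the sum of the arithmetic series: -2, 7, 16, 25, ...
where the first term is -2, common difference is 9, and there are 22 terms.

Sₙ = n/2 × (first + last)
Last term = a + (n-1)d = -2 + (22-1)×9 = 187
S_22 = 22/2 × (-2 + 187)
S_22 = 22/2 × 185 = 2035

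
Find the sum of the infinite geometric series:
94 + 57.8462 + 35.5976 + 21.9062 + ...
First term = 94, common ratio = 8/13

For |r| < 1, S = a / (1 - r)
S = 94 / (1 - (8/13))
S = 94 / (5/13)
S = 1222/5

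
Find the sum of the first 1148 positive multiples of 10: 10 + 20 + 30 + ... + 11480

Factor out 10: = 10(1 + 2 + ... + 1148) = 10 × n(n+1)/2
= 10 × 1148×1149/2
= 10 × 659526
= 6595260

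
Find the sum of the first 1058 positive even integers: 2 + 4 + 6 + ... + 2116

Sum of first n even numbers = n(n+1)
= 1058×1059
= 1120422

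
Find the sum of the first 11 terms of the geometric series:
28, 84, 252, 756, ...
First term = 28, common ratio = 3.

Sₙ = a(1 - rⁿ) / (1 - r)
S_11 = 28(1 - 3^11) / (1 - 3)
S_11 = 28(1 - 177147) / (-2)
S_11 = 2480044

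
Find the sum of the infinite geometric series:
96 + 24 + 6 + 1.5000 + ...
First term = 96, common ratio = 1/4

For |r| < 1, S = a / (1 - r)
S = 96 / (1 - (1/4))
S = 96 / (3/4)
S = 128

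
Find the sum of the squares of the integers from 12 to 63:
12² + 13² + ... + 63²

Use ∑_{k=1}^{n} k² = n(n+1)(2n+1)/6, then subtract the first 11 terms.
∑_{k=1}^{63} k² = 63×64×127/6 = 85344
∑_{k=1}^{11} k² = 11×12×23/6 = 506
∑_{k=12}^{63} k² = 85344 - 506 = 84838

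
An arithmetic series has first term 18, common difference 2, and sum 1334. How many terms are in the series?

Using S = n/2 × [2a + (n-1)d]
1334 = n/2 × [2(18) + (n-1)(2)]
1334 = n/2 × [36 + 2n - 2]
2668 = n × [34 + 2n]
2n² + (34)n - 2668 = 0
Discriminant: Δ = (34)² - 4(2)(-2668) = 1156 + 21344 = 22500
√Δ = 150
n = [-(34) + √Δ] / (2·2) = (-34 + 150) / 4 = 116 / 4 = 29
(The negative root is discarded since n must be a positive integer.)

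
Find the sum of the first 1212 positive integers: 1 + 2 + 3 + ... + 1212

Formula: ∑k = n(n+1)/2
= 1212×1213/2
= 1470156/2
= 735078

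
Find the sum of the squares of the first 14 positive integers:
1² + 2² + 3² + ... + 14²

Formula: ∑k² = n(n+1)(2n+1)/6
= 14×15×29/6
= 6090/6
= 1015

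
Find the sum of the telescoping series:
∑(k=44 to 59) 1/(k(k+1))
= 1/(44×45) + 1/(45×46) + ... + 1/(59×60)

Partial fractions: 1/(k(k+1)) = 1/k - 1/(k+1)
The series telescopes:
= (1/44 - 1/45) + (1/45 - 1/46) + ... + (1/59 - 1/60)
= 1/44 - 1/60
= 1/165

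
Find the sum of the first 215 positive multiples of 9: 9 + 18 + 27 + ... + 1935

Factor out 9: = 9(1 + 2 + ... + 215) = 9 × n(n+1)/2
= 9 × 215×216/2
= 9 × 23220
= 208980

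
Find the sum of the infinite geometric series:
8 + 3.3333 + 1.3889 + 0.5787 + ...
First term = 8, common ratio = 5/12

For |r| < 1, S = a / (1 - r)
S = 8 / (1 - (5/12))
S = 8 / (7/12)
S = 96/7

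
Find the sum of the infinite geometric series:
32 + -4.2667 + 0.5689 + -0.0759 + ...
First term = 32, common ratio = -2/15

For |r| < 1, S = a / (1 - r)
S = 32 / (1 - (-2/15))
S = 32 / (17/15)
S = 480/17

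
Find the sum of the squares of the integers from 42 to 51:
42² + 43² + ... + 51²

Use ∑_{k=1}^{n} k² = n(n+1)(2n+1)/6, then subtract the first 41 terms.
∑_{k=1}^{51} k² = 51×52×103/6 = 45526
∑_{k=1}^{41} k² = 41×42×83/6 = 23821
∑_{k=42}^{51} k² = 45526 - 23821 = 21705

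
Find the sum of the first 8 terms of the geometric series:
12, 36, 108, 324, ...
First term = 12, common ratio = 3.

Sₙ = a(1 - rⁿ) / (1 - r)
S_8 = 12(1 - 3^8) / (1 - 3)
S_8 = 12(1 - 6561) / (-2)
S_8 = 39360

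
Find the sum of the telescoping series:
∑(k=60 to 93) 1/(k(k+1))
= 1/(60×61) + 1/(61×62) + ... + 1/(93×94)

Partial fractions: 1/(k(k+1)) = 1/k - 1/(k+1)
The series telescopes:
= (1/60 - 1/61) + (1/61 - 1/62) + ... + (1/93 - 1/94)
= 1/60 - 1/94
= 17/2820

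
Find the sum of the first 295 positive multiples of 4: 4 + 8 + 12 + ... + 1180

Factor out 4: = 4(1 + 2 + ... + 295) = 4 × n(n+1)/2
= 4 × 295×296/2
= 4 × 43660
= 174640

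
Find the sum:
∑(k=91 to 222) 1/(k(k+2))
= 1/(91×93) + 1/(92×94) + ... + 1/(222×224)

Partial fractions: 1/(k(k+2)) = (1/2)[1/k - 1/(k+2)]
Telescoping leaves the first two and last two terms:
= (1/2)[1/91 + 1/92 - 1/223 - 1/224]
= 192819/29871296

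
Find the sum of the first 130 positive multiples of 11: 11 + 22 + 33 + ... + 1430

Factor out 11: = 11(1 + 2 + ... + 130) = 11 × n(n+1)/2
= 11 × 130×131/2
= 11 × 8515
= 93665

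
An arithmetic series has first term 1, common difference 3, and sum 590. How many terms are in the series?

Using S = n/2 × [2a + (n-1)d]
590 = n/2 × [2(1) + (n-1)(3)]
590 = n/2 × [2 + 3n - 3]
1180 = n × [-1 + 3n]
3n² + (-1)n - 1180 = 0
Discriminant: Δ = (-1)² - 4(3)(-1180) = 1 + 14160 = 14161
√Δ = 119
n = [-(-1) + √Δ] / (2·3) = (1 + 119) / 6 = 120 / 6 = 20
(The negative root is discarded since n must be a positive integer.)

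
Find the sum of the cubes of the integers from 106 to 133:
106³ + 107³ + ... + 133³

Use ∑_{k=1}^{n} k³ = [n(n+1)/2]², then subtract the first 105 terms.
∑_{k=1}^{133} k³ = [133×134/2]² = 8911² = 79405921
∑_{k=1}^{105} k³ = [105×106/2]² = 5565² = 30969225
∑_{k=106}^{133} k³ = 79405921 - 30969225 = 48436696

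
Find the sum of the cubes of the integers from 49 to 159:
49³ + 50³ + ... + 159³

Use ∑_{k=1}^{n} k³ = [n(n+1)/2]², then subtract the first 48 terms.
∑_{k=1}^{159} k³ = [159×160/2]² = 12720² = 161798400
∑_{k=1}^{48} k³ = [48×49/2]² = 1176² = 1382976
∑_{k=49}^{159} k³ = 161798400 - 1382976 = 160415424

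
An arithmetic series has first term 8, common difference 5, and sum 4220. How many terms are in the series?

Using S = n/2 × [2a + (n-1)d]
4220 = n/2 × [2(8) + (n-1)(5)]
4220 = n/2 × [16 + 5n - 5]
8440 = n × [11 + 5n]
5n² + (11)n - 8440 = 0
Discriminant: Δ = (11)² - 4(5)(-8440) = 121 + 168800 = 168921
√Δ = 411
n = [-(11) + √Δ] / (2·5) = (-11 + 411) / 10 = 400 / 10 = 40
(The negative root is discarded since n must be a positive integer.)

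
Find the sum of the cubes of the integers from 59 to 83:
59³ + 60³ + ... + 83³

Use ∑_{k=1}^{n} k³ = [n(n+1)/2]², then subtract the first 58 terms.
∑_{k=1}^{83} k³ = [83×84/2]² = 3486² = 12152196
∑_{k=1}^{58} k³ = [58×59/2]² = 1711² = 2927521
∑_{k=59}^{83} k³ = 12152196 - 2927521 = 9224675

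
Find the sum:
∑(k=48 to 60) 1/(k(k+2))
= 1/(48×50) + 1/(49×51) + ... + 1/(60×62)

Partial fractions: 1/(k(k+2)) = (1/2)[1/k - 1/(k+2)]
Telescoping leaves the first two and last two terms:
= (1/2)[1/48 + 1/49 - 1/61 - 1/62]
= 38779/8895264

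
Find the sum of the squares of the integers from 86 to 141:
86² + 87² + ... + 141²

Use ∑_{k=1}^{n} k² = n(n+1)(2n+1)/6, then subtract the first 85 terms.
∑_{k=1}^{141} k² = 141×142×283/6 = 944371
∑_{k=1}^{85} k² = 85×86×171/6 = 208335
∑_{k=86}^{141} k² = 944371 - 208335 = 736036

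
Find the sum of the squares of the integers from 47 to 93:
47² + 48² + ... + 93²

Use ∑_{k=1}^{n} k² = n(n+1)(2n+1)/6, then subtract the first 46 terms.
∑_{k=1}^{93} k² = 93×94×187/6 = 272459
∑_{k=1}^{46} k² = 46×47×93/6 = 33511
∑_{k=47}^{93} k² = 272459 - 33511 = 238948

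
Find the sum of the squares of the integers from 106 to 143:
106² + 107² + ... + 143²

Use ∑_{k=1}^{n} k² = n(n+1)(2n+1)/6, then subtract the first 105 terms.
∑_{k=1}^{143} k² = 143×144×287/6 = 984984
∑_{k=1}^{105} k² = 105×106×211/6 = 391405
∑_{k=106}^{143} k² = 984984 - 391405 = 593579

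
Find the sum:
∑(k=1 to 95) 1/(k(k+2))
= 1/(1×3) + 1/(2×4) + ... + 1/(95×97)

Partial fractions: 1/(k(k+2)) = (1/2)[1/k - 1/(k+2)]
Telescoping leaves the first two and last two terms:
= (1/2)[1/1 + 1/2 - 1/96 - 1/97]
= 13775/18624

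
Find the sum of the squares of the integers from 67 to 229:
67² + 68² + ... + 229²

Use ∑_{k=1}^{n} k² = n(n+1)(2n+1)/6, then subtract the first 66 terms.
∑_{k=1}^{229} k² = 229×230×459/6 = 4029255
∑_{k=1}^{66} k² = 66×67×133/6 = 98021
∑_{k=67}^{229} k² = 4029255 - 98021 = 3931234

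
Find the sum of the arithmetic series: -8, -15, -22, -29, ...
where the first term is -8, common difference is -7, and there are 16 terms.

Sₙ = n/2 × (first + last)
Last term = a + (n-1)d = -8 + (16-1)×(-7) = -113
S_16 = 16/2 × (-8 + (-113))
S_16 = 16/2 × (-121) = -968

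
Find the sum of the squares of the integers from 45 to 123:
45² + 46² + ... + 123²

Use ∑_{k=1}^{n} k² = n(n+1)(2n+1)/6, then subtract the first 44 terms.
∑_{k=1}^{123} k² = 123×124×247/6 = 627874
∑_{k=1}^{44} k² = 44×45×89/6 = 29370
∑_{k=45}^{123} k² = 627874 - 29370 = 598504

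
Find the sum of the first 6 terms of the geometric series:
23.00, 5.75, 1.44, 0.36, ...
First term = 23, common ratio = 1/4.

Sₙ = a(1 - rⁿ) / (1 - r)
S_6 = 23(1 - (1/4)^6) / (1 - (1/4))
S_6 = 23(1 - (1/4096)) / (3/4)
S_6 = 31395/1024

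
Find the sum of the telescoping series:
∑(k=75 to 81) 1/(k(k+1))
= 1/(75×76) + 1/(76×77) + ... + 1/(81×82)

Partial fractions: 1/(k(k+1)) = 1/k - 1/(k+1)
The series telescopes:
= (1/75 - 1/76) + (1/76 - 1/77) + ... + (1/81 - 1/82)
= 1/75 - 1/82
= 7/6150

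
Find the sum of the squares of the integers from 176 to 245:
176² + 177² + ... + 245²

Use ∑_{k=1}^{n} k² = n(n+1)(2n+1)/6, then subtract the first 175 terms.
∑_{k=1}^{245} k² = 245×246×491/6 = 4932095
∑_{k=1}^{175} k² = 175×176×351/6 = 1801800
∑_{k=176}^{245} k² = 4932095 - 1801800 = 3130295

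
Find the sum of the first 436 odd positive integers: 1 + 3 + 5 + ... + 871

Sum of first n odd numbers = n²
= 436²
= 190096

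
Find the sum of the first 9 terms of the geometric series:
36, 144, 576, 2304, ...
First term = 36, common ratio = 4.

Sₙ = a(1 - rⁿ) / (1 - r)
S_9 = 36(1 - 4^9) / (1 - 4)
S_9 = 36(1 - 262144) / (-3)
S_9 = 3145716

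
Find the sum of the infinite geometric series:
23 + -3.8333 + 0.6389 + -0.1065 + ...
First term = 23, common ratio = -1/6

For |r| < 1, S = a / (1 - r)
S = 23 / (1 - (-1/6))
S = 23 / (7/6)
S = 138/7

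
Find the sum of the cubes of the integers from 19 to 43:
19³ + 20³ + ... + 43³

Use ∑_{k=1}^{n} k³ = [n(n+1)/2]², then subtract the first 18 terms.
∑_{k=1}^{43} k³ = [43×44/2]² = 946² = 894916
∑_{k=1}^{18} k³ = [18×19/2]² = 171² = 29241
∑_{k=19}^{43} k³ = 894916 - 29241 = 865675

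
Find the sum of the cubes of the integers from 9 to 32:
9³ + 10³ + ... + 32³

Use ∑_{k=1}^{n} k³ = [n(n+1)/2]², then subtract the first 8 terms.
∑_{k=1}^{32} k³ = [32×33/2]² = 528² = 278784
∑_{k=1}^{8} k³ = [8×9/2]² = 36² = 1296
∑_{k=9}^{32} k³ = 278784 - 1296 = 277488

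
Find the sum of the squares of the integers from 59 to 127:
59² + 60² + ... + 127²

Use ∑_{k=1}^{n} k² = n(n+1)(2n+1)/6, then subtract the first 58 terms.
∑_{k=1}^{127} k² = 127×128×255/6 = 690880
∑_{k=1}^{58} k² = 58×59×117/6 = 66729
∑_{k=59}^{127} k² = 690880 - 66729 = 624151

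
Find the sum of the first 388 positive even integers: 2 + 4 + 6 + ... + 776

Sum of first n even numbers = n(n+1)
= 388×389
= 150932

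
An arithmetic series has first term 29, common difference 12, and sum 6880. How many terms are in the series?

Using S = n/2 × [2a + (n-1)d]
6880 = n/2 × [2(29) + (n-1)(12)]
6880 = n/2 × [58 + 12n - 12]
13760 = n × [46 + 12n]
12n² + (46)n - 13760 = 0
Discriminant: Δ = (46)² - 4(12)(-13760) = 2116 + 660480 = 662596
√Δ = 814
n = [-(46) + √Δ] / (2·12) = (-46 + 814) / 24 = 768 / 24 = 32
(The negative root is discarded since n must be a positive integer.)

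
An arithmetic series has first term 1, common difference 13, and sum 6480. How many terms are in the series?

Using S = n/2 × [2a + (n-1)d]
6480 = n/2 × [2(1) + (n-1)(13)]
6480 = n/2 × [2 + 13n - 13]
12960 = n × [-11 + 13n]
13n² + (-11)n - 12960 = 0
Discriminant: Δ = (-11)² - 4(13)(-12960) = 121 + 673920 = 674041
√Δ = 821
n = [-(-11) + √Δ] / (2·13) = (11 + 821) / 26 = 832 / 26 = 32
(The negative root is discarded since n must be a positive integer.)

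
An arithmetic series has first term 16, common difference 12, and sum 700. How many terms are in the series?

Using S = n/2 × [2a + (n-1)d]
700 = n/2 × [2(16) + (n-1)(12)]
700 = n/2 × [32 + 12n - 12]
1400 = n × [20 + 12n]
12n² + (20)n - 1400 = 0
Discriminant: Δ = (20)² - 4(12)(-1400) = 400 + 67200 = 67600
√Δ = 260
n = [-(20) + √Δ] / (2·12) = (-20 + 260) / 24 = 240 / 24 = 10
(The negative root is discarded since n must be a positive integer.)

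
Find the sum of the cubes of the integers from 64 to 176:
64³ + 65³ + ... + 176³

Use ∑_{k=1}^{n} k³ = [n(n+1)/2]², then subtract the first 63 terms.
∑_{k=1}^{176} k³ = [176×177/2]² = 15576² = 242611776
∑_{k=1}^{63} k³ = [63×64/2]² = 2016² = 4064256
∑_{k=64}^{176} k³ = 242611776 - 4064256 = 238547520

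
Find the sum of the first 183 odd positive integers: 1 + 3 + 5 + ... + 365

Sum of first n odd numbers = n²
= 183²
= 33489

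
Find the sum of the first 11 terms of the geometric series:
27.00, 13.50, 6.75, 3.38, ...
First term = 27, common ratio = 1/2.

Sₙ = a(1 - rⁿ) / (1 - r)
S_11 = 27(1 - (1/2)^11) / (1 - (1/2))
S_11 = 27(1 - (1/2048)) / (1/2)
S_11 = 55269/1024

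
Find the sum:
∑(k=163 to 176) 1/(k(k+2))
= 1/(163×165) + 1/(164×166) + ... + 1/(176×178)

Partial fractions: 1/(k(k+2)) = (1/2)[1/k - 1/(k+2)]
Telescoping leaves the first two and last two terms:
= (1/2)[1/163 + 1/164 - 1/177 - 1/178]
= 406301/842218392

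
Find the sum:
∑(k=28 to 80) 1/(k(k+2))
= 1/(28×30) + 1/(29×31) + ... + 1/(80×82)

Partial fractions: 1/(k(k+2)) = (1/2)[1/k - 1/(k+2)]
Telescoping leaves the first two and last two terms:
= (1/2)[1/28 + 1/29 - 1/81 - 1/82]
= 123119/5393304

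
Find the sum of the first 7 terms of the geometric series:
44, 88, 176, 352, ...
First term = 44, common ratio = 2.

Sₙ = a(1 - rⁿ) / (1 - r)
S_7 = 44(1 - 2^7) / (1 - 2)
S_7 = 44(1 - 128) / (-1)
S_7 = 5588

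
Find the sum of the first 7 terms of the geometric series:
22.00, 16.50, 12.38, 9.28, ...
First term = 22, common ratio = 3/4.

Sₙ = a(1 - rⁿ) / (1 - r)
S_7 = 22(1 - (3/4)^7) / (1 - (3/4))
S_7 = 22(1 - (2187/16384)) / (1/4)
S_7 = 156167/2048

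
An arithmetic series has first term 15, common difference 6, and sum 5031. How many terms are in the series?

Using S = n/2 × [2a + (n-1)d]
5031 = n/2 × [2(15) + (n-1)(6)]
5031 = n/2 × [30 + 6n - 6]
10062 = n × [24 + 6n]
6n² + (24)n - 10062 = 0
Discriminant: Δ = (24)² - 4(6)(-10062) = 576 + 241488 = 242064
√Δ = 492
n = [-(24) + √Δ] / (2·6) = (-24 + 492) / 12 = 468 / 12 = 39
(The negative root is discarded since n must be a positive integer.)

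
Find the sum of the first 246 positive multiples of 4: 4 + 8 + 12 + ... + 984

Factor out 4: = 4(1 + 2 + ... + 246) = 4 × n(n+1)/2
= 4 × 246×247/2
= 4 × 30381
= 121524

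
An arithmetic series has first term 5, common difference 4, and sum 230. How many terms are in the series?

Using S = n/2 × [2a + (n-1)d]
230 = n/2 × [2(5) + (n-1)(4)]
230 = n/2 × [10 + 4n - 4]
460 = n × [6 + 4n]
4n² + (6)n - 460 = 0
Discriminant: Δ = (6)² - 4(4)(-460) = 36 + 7360 = 7396
√Δ = 86
n = [-(6) + √Δ] / (2·4) = (-6 + 86) / 8 = 80 / 8 = 10
(The negative root is discarded since n must be a positive integer.)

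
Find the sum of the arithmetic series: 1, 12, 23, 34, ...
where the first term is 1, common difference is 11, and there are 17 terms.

Sₙ = n/2 × (first + last)
Last term = a + (n-1)d = 1 + (17-1)×11 = 177
S_17 = 17/2 × (1 + 177)
S_17 = 17/2 × 178 = 1513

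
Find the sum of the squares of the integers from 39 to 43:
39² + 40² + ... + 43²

Use ∑_{k=1}^{n} k² = n(n+1)(2n+1)/6, then subtract the first 38 terms.
∑_{k=1}^{43} k² = 43×44×87/6 = 27434
∑_{k=1}^{38} k² = 38×39×77/6 = 19019
∑_{k=39}^{43} k² = 27434 - 19019 = 8415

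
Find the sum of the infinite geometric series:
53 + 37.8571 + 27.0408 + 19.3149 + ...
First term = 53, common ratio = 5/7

For |r| < 1, S = a / (1 - r)
S = 53 / (1 - (5/7))
S = 53 / (2/7)
S = 371/2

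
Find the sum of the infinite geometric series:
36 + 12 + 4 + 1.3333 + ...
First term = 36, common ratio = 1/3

For |r| < 1, S = a / (1 - r)
S = 36 / (1 - (1/3))
S = 36 / (2/3)
S = 54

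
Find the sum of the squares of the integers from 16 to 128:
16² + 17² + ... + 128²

Use ∑_{k=1}^{n} k² = n(n+1)(2n+1)/6, then subtract the first 15 terms.
∑_{k=1}^{128} k² = 128×129×257/6 = 707264
∑_{k=1}^{15} k² = 15×16×31/6 = 1240
∑_{k=16}^{128} k² = 707264 - 1240 = 706024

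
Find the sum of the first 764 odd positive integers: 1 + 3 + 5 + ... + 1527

Sum of first n odd numbers = n²
= 764²
= 583696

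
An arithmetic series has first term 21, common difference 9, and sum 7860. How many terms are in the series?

Using S = n/2 × [2a + (n-1)d]
7860 = n/2 × [2(21) + (n-1)(9)]
7860 = n/2 × [42 + 9n - 9]
15720 = n × [33 + 9n]
9n² + (33)n - 15720 = 0
Discriminant: Δ = (33)² - 4(9)(-15720) = 1089 + 565920 = 567009
√Δ = 753
n = [-(33) + √Δ] / (2·9) = (-33 + 753) / 18 = 720 / 18 = 40
(The negative root is discarded since n must be a positive integer.)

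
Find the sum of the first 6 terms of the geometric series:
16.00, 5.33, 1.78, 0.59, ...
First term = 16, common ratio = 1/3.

Sₙ = a(1 - rⁿ) / (1 - r)
S_6 = 16(1 - (1/3)^6) / (1 - (1/3))
S_6 = 16(1 - (1/729)) / (2/3)
S_6 = 5824/243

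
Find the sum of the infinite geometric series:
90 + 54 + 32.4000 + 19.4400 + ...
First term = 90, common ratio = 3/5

For |r| < 1, S = a / (1 - r)
S = 90 / (1 - (3/5))
S = 90 / (2/5)
S = 225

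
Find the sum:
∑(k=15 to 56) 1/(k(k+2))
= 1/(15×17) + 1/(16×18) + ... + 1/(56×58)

Partial fractions: 1/(k(k+2)) = (1/2)[1/k - 1/(k+2)]
Telescoping leaves the first two and last two terms:
= (1/2)[1/15 + 1/16 - 1/57 - 1/58]
= 12481/264480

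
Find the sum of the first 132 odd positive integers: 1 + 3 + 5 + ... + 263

Sum of first n odd numbers = n²
= 132²
= 17424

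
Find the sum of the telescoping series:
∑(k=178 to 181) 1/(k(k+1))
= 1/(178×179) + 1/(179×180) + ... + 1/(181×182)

Partial fractions: 1/(k(k+1)) = 1/k - 1/(k+1)
The series telescopes:
= (1/178 - 1/179) + (1/179 - 1/180) + ... + (1/181 - 1/182)
= 1/178 - 1/182
= 1/8099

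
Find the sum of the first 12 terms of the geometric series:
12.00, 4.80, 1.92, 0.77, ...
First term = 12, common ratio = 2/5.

Sₙ = a(1 - rⁿ) / (1 - r)
S_12 = 12(1 - (2/5)^12) / (1 - (2/5))
S_12 = 12(1 - (4096/244140625)) / (3/5)
S_12 = 976546116/48828125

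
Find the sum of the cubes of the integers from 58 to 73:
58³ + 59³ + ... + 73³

Use ∑_{k=1}^{n} k³ = [n(n+1)/2]², then subtract the first 57 terms.
∑_{k=1}^{73} k³ = [73×74/2]² = 2701² = 7295401
∑_{k=1}^{57} k³ = [57×58/2]² = 1653² = 2732409
∑_{k=58}^{73} k³ = 7295401 - 2732409 = 4562992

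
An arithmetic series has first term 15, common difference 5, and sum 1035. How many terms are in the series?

Using S = n/2 × [2a + (n-1)d]
1035 = n/2 × [2(15) + (n-1)(5)]
1035 = n/2 × [30 + 5n - 5]
2070 = n × [25 + 5n]
5n² + (25)n - 2070 = 0
Discriminant: Δ = (25)² - 4(5)(-2070) = 625 + 41400 = 42025
√Δ = 205
n = [-(25) + √Δ] / (2·5) = (-25 + 205) / 10 = 180 / 10 = 18
(The negative root is discarded since n must be a positive integer.)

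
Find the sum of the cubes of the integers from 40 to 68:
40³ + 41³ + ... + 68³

Use ∑_{k=1}^{n} k³ = [n(n+1)/2]², then subtract the first 39 terms.
∑_{k=1}^{68} k³ = [68×69/2]² = 2346² = 5503716
∑_{k=1}^{39} k³ = [39×40/2]² = 780² = 608400
∑_{k=40}^{68} k³ = 5503716 - 608400 = 4895316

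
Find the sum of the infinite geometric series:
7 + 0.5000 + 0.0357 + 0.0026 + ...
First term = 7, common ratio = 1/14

For |r| < 1, S = a / (1 - r)
S = 7 / (1 - (1/14))
S = 7 / (13/14)
S = 98/13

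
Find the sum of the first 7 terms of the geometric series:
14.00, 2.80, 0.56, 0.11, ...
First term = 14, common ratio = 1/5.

Sₙ = a(1 - rⁿ) / (1 - r)
S_7 = 14(1 - (1/5)^7) / (1 - (1/5))
S_7 = 14(1 - (1/78125)) / (4/5)
S_7 = 273434/15625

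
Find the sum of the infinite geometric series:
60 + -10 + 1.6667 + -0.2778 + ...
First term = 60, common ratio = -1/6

For |r| < 1, S = a / (1 - r)
S = 60 / (1 - (-1/6))
S = 60 / (7/6)
S = 360/7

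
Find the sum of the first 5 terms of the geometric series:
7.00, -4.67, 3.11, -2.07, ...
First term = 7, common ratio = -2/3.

Sₙ = a(1 - rⁿ) / (1 - r)
S_5 = 7(1 - (-2/3)^5) / (1 - (-2/3))
S_5 = 7(1 - (-32/243)) / (5/3)
S_5 = 385/81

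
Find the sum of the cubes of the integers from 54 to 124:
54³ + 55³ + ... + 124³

Use ∑_{k=1}^{n} k³ = [n(n+1)/2]², then subtract the first 53 terms.
∑_{k=1}^{124} k³ = [124×125/2]² = 7750² = 60062500
∑_{k=1}^{53} k³ = [53×54/2]² = 1431² = 2047761
∑_{k=54}^{124} k³ = 60062500 - 2047761 = 58014739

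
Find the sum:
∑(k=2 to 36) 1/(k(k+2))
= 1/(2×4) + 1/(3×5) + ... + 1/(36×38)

Partial fractions: 1/(k(k+2)) = (1/2)[1/k - 1/(k+2)]
Telescoping leaves the first two and last two terms:
= (1/2)[1/2 + 1/3 - 1/37 - 1/38]
= 1645/4218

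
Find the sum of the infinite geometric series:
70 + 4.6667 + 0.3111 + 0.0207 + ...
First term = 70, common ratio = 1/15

For |r| < 1, S = a / (1 - r)
S = 70 / (1 - (1/15))
S = 70 / (14/15)
S = 75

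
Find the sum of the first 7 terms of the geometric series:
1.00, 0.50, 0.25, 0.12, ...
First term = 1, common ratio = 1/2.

Sₙ = a(1 - rⁿ) / (1 - r)
S_7 = 1(1 - (1/2)^7) / (1 - (1/2))
S_7 = 1(1 - (1/128)) / (1/2)
S_7 = 127/64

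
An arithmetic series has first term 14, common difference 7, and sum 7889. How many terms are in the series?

Using S = n/2 × [2a + (n-1)d]
7889 = n/2 × [2(14) + (n-1)(7)]
7889 = n/2 × [28 + 7n - 7]
15778 = n × [21 + 7n]
7n² + (21)n - 15778 = 0
Discriminant: Δ = (21)² - 4(7)(-15778) = 441 + 441784 = 442225
√Δ = 665
n = [-(21) + √Δ] / (2·7) = (-21 + 665) / 14 = 644 / 14 = 46
(The negative root is discarded since n must be a positive integer.)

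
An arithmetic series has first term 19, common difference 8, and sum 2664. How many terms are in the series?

Using S = n/2 × [2a + (n-1)d]
2664 = n/2 × [2(19) + (n-1)(8)]
2664 = n/2 × [38 + 8n - 8]
5328 = n × [30 + 8n]
8n² + (30)n - 5328 = 0
Discriminant: Δ = (30)² - 4(8)(-5328) = 900 + 170496 = 171396
√Δ = 414
n = [-(30) + √Δ] / (2·8) = (-30 + 414) / 16 = 384 / 16 = 24
(The negative root is discarded since n must be a positive integer.)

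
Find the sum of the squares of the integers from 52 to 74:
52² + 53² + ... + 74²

Use ∑_{k=1}^{n} k² = n(n+1)(2n+1)/6, then subtract the first 51 terms.
∑_{k=1}^{74} k² = 74×75×149/6 = 137825
∑_{k=1}^{51} k² = 51×52×103/6 = 45526
∑_{k=52}^{74} k² = 137825 - 45526 = 92299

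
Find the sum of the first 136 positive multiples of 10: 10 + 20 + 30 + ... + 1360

Factor out 10: = 10(1 + 2 + ... + 136) = 10 × n(n+1)/2
= 10 × 136×137/2
= 10 × 9316
= 93160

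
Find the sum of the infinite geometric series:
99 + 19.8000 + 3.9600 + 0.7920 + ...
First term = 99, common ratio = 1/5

For |r| < 1, S = a / (1 - r)
S = 99 / (1 - (1/5))
S = 99 / (4/5)
S = 495/4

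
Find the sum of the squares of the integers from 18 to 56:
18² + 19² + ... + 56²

Use ∑_{k=1}^{n} k² = n(n+1)(2n+1)/6, then subtract the first 17 terms.
∑_{k=1}^{56} k² = 56×57×113/6 = 60116
∑_{k=1}^{17} k² = 17×18×35/6 = 1785
∑_{k=18}^{56} k² = 60116 - 1785 = 58331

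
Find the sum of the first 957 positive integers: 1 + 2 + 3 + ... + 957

Formula: ∑k = n(n+1)/2
= 957×958/2
= 916806/2
= 458403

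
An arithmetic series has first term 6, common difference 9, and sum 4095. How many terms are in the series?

Using S = n/2 × [2a + (n-1)d]
4095 = n/2 × [2(6) + (n-1)(9)]
4095 = n/2 × [12 + 9n - 9]
8190 = n × [3 + 9n]
9n² + (3)n - 8190 = 0
Discriminant: Δ = (3)² - 4(9)(-8190) = 9 + 294840 = 294849
√Δ = 543
n = [-(3) + √Δ] / (2·9) = (-3 + 543) / 18 = 540 / 18 = 30
(The negative root is discarded since n must be a positive integer.)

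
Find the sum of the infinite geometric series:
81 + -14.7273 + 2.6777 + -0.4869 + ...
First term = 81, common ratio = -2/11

For |r| < 1, S = a / (1 - r)
S = 81 / (1 - (-2/11))
S = 81 / (13/11)
S = 891/13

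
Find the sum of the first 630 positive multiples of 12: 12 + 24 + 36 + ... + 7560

Factor out 12: = 12(1 + 2 + ... + 630) = 12 × n(n+1)/2
= 12 × 630×631/2
= 12 × 198765
= 2385180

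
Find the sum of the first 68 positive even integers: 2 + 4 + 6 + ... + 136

Sum of first n even numbers = n(n+1)
= 68×69
= 4692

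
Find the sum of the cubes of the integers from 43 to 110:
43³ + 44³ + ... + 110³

Use ∑_{k=1}^{n} k³ = [n(n+1)/2]², then subtract the first 42 terms.
∑_{k=1}^{110} k³ = [110×111/2]² = 6105² = 37271025
∑_{k=1}^{42} k³ = [42×43/2]² = 903² = 815409
∑_{k=43}^{110} k³ = 37271025 - 815409 = 36455616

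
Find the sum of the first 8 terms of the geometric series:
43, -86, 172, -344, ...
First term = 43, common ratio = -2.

Sₙ = a(1 - rⁿ) / (1 - r)
S_8 = 43(1 - (-2)^8) / (1 - (-2))
S_8 = 43(1 - 256) / (3)
S_8 = -3655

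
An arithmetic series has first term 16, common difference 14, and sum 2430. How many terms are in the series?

Using S = n/2 × [2a + (n-1)d]
2430 = n/2 × [2(16) + (n-1)(14)]
2430 = n/2 × [32 + 14n - 14]
4860 = n × [18 + 14n]
14n² + (18)n - 4860 = 0
Discriminant: Δ = (18)² - 4(14)(-4860) = 324 + 272160 = 272484
√Δ = 522
n = [-(18) + √Δ] / (2·14) = (-18 + 522) / 28 = 504 / 28 = 18
(The negative root is discarded since n must be a positive integer.)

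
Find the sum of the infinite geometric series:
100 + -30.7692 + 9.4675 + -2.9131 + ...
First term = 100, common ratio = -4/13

For |r| < 1, S = a / (1 - r)
S = 100 / (1 - (-4/13))
S = 100 / (17/13)
S = 1300/17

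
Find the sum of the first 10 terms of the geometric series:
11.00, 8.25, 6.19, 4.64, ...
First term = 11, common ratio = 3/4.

Sₙ = a(1 - rⁿ) / (1 - r)
S_10 = 11(1 - (3/4)^10) / (1 - (3/4))
S_10 = 11(1 - (59049/1048576)) / (1/4)
S_10 = 10884797/262144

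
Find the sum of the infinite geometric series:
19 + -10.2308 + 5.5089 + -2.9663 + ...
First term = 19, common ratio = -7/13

For |r| < 1, S = a / (1 - r)
S = 19 / (1 - (-7/13))
S = 19 / (20/13)
S = 247/20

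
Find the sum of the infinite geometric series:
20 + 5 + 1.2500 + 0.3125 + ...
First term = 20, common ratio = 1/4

For |r| < 1, S = a / (1 - r)
S = 20 / (1 - (1/4))
S = 20 / (3/4)
S = 80/3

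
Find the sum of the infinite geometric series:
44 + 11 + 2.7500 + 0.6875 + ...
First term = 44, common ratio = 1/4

For |r| < 1, S = a / (1 - r)
S = 44 / (1 - (1/4))
S = 44 / (3/4)
S = 176/3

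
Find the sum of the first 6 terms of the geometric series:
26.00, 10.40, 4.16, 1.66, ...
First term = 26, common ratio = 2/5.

Sₙ = a(1 - rⁿ) / (1 - r)
S_6 = 26(1 - (2/5)^6) / (1 - (2/5))
S_6 = 26(1 - (64/15625)) / (3/5)
S_6 = 134862/3125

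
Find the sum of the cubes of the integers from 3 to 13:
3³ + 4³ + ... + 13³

Use ∑_{k=1}^{n} k³ = [n(n+1)/2]², then subtract the first 2 terms.
∑_{k=1}^{13} k³ = [13×14/2]² = 91² = 8281
∑_{k=1}^{2} k³ = [2×3/2]² = 3² = 9
∑_{k=3}^{13} k³ = 8281 - 9 = 8272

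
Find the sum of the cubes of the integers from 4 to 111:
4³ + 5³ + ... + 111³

Use ∑_{k=1}^{n} k³ = [n(n+1)/2]², then subtract the first 3 terms.
∑_{k=1}^{111} k³ = [111×112/2]² = 6216² = 38638656
∑_{k=1}^{3} k³ = [3×4/2]² = 6² = 36
∑_{k=4}^{111} k³ = 38638656 - 36 = 38638620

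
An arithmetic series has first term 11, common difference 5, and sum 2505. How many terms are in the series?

Using S = n/2 × [2a + (n-1)d]
2505 = n/2 × [2(11) + (n-1)(5)]
2505 = n/2 × [22 + 5n - 5]
5010 = n × [17 + 5n]
5n² + (17)n - 5010 = 0
Discriminant: Δ = (17)² - 4(5)(-5010) = 289 + 100200 = 100489
√Δ = 317
n = [-(17) + √Δ] / (2·5) = (-17 + 317) / 10 = 300 / 10 = 30
(The negative root is discarded since n must be a positive integer.)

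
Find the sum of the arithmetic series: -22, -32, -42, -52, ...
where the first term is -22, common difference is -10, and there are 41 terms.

Sₙ = n/2 × (first + last)
Last term = a + (n-1)d = -22 + (41-1)×(-10) = -422
S_41 = 41/2 × (-22 + (-422))
S_41 = 41/2 × (-444) = -9102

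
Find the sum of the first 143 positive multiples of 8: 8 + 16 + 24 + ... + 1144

Factor out 8: = 8(1 + 2 + ... + 143) = 8 × n(n+1)/2
= 8 × 143×144/2
= 8 × 10296
= 82368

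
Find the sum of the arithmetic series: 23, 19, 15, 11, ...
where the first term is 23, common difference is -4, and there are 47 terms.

Sₙ = n/2 × (first + last)
Last term = a + (n-1)d = 23 + (47-1)×(-4) = -161
S_47 = 47/2 × (23 + (-161))
S_47 = 47/2 × (-138) = -3243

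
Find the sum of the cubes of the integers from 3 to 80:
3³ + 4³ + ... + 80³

Use ∑_{k=1}^{n} k³ = [n(n+1)/2]², then subtract the first 2 terms.
∑_{k=1}^{80} k³ = [80×81/2]² = 3240² = 10497600
∑_{k=1}^{2} k³ = [2×3/2]² = 3² = 9
∑_{k=3}^{80} k³ = 10497600 - 9 = 10497591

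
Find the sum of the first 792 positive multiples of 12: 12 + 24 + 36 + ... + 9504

Factor out 12: = 12(1 + 2 + ... + 792) = 12 × n(n+1)/2
= 12 × 792×793/2
= 12 × 314028
= 3768336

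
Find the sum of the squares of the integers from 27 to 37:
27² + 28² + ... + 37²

Use ∑_{k=1}^{n} k² = n(n+1)(2n+1)/6, then subtract the first 26 terms.
∑_{k=1}^{37} k² = 37×38×75/6 = 17575
∑_{k=1}^{26} k² = 26×27×53/6 = 6201
∑_{k=27}^{37} k² = 17575 - 6201 = 11374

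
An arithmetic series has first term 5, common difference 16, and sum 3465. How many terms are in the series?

Using S = n/2 × [2a + (n-1)d]
3465 = n/2 × [2(5) + (n-1)(16)]
3465 = n/2 × [10 + 16n - 16]
6930 = n × [-6 + 16n]
16n² + (-6)n - 6930 = 0
Discriminant: Δ = (-6)² - 4(16)(-6930) = 36 + 443520 = 443556
√Δ = 666
n = [-(-6) + √Δ] / (2·16) = (6 + 666) / 32 = 672 / 32 = 21
(The negative root is discarded since n must be a positive integer.)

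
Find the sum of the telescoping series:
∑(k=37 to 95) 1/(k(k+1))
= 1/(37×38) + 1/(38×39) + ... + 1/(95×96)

Partial fractions: 1/(k(k+1)) = 1/k - 1/(k+1)
The series telescopes:
= (1/37 - 1/38) + (1/38 - 1/39) + ... + (1/95 - 1/96)
= 1/37 - 1/96
= 59/3552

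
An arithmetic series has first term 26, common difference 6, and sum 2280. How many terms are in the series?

Using S = n/2 × [2a + (n-1)d]
2280 = n/2 × [2(26) + (n-1)(6)]
2280 = n/2 × [52 + 6n - 6]
4560 = n × [46 + 6n]
6n² + (46)n - 4560 = 0
Discriminant: Δ = (46)² - 4(6)(-4560) = 2116 + 109440 = 111556
√Δ = 334
n = [-(46) + √Δ] / (2·6) = (-46 + 334) / 12 = 288 / 12 = 24
(The negative root is discarded since n must be a positive integer.)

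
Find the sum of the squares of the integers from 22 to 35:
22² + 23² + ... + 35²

Use ∑_{k=1}^{n} k² = n(n+1)(2n+1)/6, then subtract the first 21 terms.
∑_{k=1}^{35} k² = 35×36×71/6 = 14910
∑_{k=1}^{21} k² = 21×22×43/6 = 3311
∑_{k=22}^{35} k² = 14910 - 3311 = 11599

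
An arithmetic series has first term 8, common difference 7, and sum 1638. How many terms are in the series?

Using S = n/2 × [2a + (n-1)d]
1638 = n/2 × [2(8) + (n-1)(7)]
1638 = n/2 × [16 + 7n - 7]
3276 = n × [9 + 7n]
7n² + (9)n - 3276 = 0
Discriminant: Δ = (9)² - 4(7)(-3276) = 81 + 91728 = 91809
√Δ = 303
n = [-(9) + √Δ] / (2·7) = (-9 + 303) / 14 = 294 / 14 = 21
(The negative root is discarded since n must be a positive integer.)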